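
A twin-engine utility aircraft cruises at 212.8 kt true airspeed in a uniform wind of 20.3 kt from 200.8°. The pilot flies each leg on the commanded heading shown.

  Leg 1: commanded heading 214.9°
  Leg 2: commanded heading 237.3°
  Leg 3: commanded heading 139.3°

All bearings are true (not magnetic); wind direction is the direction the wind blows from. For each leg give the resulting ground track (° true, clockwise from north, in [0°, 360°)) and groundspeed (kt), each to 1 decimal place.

Leg 1: track=216.4°, groundspeed=193.2 kt
Leg 2: track=240.8°, groundspeed=196.9 kt
Leg 3: track=134.3°, groundspeed=203.9 kt

Leg 1: heading 214.9°; drift +1.5° → track 216.4°, groundspeed 193.2 kt
Leg 2: heading 237.3°; drift +3.5° → track 240.8°, groundspeed 196.9 kt
Leg 3: heading 139.3°; drift -5.0° → track 134.3°, groundspeed 203.9 kt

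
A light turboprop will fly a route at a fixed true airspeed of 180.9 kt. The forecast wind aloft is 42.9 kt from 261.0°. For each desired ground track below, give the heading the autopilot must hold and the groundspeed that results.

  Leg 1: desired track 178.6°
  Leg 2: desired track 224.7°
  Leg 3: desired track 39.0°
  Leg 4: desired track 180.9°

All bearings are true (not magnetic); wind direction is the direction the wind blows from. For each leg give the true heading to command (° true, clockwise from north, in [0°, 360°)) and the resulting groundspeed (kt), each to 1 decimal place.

Leg 1: desired track 178.6°; wind correction +13.6° → command heading 192.2°, groundspeed 170.2 kt
Leg 2: desired track 224.7°; wind correction +8.1° → command heading 232.8°, groundspeed 144.5 kt
Leg 3: desired track 39.0°; wind correction -9.1° → command heading 29.9°, groundspeed 210.5 kt
Leg 4: desired track 180.9°; wind correction +13.5° → command heading 194.4°, groundspeed 168.5 kt

Leg 1: heading=192.2°, groundspeed=170.2 kt
Leg 2: heading=232.8°, groundspeed=144.5 kt
Leg 3: heading=29.9°, groundspeed=210.5 kt
Leg 4: heading=194.4°, groundspeed=168.5 kt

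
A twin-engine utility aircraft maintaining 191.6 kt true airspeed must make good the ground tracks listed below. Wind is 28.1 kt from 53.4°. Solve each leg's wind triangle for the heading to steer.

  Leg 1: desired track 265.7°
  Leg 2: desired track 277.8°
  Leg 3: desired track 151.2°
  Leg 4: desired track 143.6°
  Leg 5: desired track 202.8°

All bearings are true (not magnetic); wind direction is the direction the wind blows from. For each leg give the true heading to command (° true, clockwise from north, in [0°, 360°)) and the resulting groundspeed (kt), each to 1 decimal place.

Leg 1: heading=270.2°, groundspeed=214.8 kt
Leg 2: heading=283.7°, groundspeed=210.7 kt
Leg 3: heading=142.8°, groundspeed=193.4 kt
Leg 4: heading=135.2°, groundspeed=189.6 kt
Leg 5: heading=198.5°, groundspeed=215.3 kt

Leg 1: desired track 265.7°; wind correction +4.5° → command heading 270.2°, groundspeed 214.8 kt
Leg 2: desired track 277.8°; wind correction +5.9° → command heading 283.7°, groundspeed 210.7 kt
Leg 3: desired track 151.2°; wind correction -8.4° → command heading 142.8°, groundspeed 193.4 kt
Leg 4: desired track 143.6°; wind correction -8.4° → command heading 135.2°, groundspeed 189.6 kt
Leg 5: desired track 202.8°; wind correction -4.3° → command heading 198.5°, groundspeed 215.3 kt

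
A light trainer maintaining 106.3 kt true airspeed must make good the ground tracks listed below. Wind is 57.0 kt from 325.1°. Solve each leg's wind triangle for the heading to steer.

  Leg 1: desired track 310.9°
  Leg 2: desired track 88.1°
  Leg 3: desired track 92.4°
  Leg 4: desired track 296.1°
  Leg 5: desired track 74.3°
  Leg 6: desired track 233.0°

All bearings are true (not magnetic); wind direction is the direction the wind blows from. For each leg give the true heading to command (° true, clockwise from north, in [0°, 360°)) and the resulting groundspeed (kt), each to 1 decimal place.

Leg 1: heading=318.5°, groundspeed=50.1 kt
Leg 2: heading=61.4°, groundspeed=126.0 kt
Leg 3: heading=67.2°, groundspeed=130.7 kt
Leg 4: heading=311.2°, groundspeed=52.8 kt
Leg 5: heading=43.9°, groundspeed=110.4 kt
Leg 6: heading=265.4°, groundspeed=91.8 kt

Leg 1: desired track 310.9°; wind correction +7.6° → command heading 318.5°, groundspeed 50.1 kt
Leg 2: desired track 88.1°; wind correction -26.7° → command heading 61.4°, groundspeed 126.0 kt
Leg 3: desired track 92.4°; wind correction -25.2° → command heading 67.2°, groundspeed 130.7 kt
Leg 4: desired track 296.1°; wind correction +15.1° → command heading 311.2°, groundspeed 52.8 kt
Leg 5: desired track 74.3°; wind correction -30.4° → command heading 43.9°, groundspeed 110.4 kt
Leg 6: desired track 233.0°; wind correction +32.4° → command heading 265.4°, groundspeed 91.8 kt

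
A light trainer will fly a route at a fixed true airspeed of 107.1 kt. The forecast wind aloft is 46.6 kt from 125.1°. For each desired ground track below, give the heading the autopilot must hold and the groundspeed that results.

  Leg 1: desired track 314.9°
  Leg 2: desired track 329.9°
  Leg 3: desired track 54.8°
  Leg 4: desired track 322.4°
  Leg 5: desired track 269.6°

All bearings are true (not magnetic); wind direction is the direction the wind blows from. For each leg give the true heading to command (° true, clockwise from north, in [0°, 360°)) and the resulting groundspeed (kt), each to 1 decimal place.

Leg 1: heading=319.1°, groundspeed=152.7 kt
Leg 2: heading=340.4°, groundspeed=147.6 kt
Leg 3: heading=79.0°, groundspeed=82.0 kt
Leg 4: heading=329.8°, groundspeed=150.7 kt
Leg 5: heading=255.0°, groundspeed=141.6 kt

Leg 1: desired track 314.9°; wind correction +4.2° → command heading 319.1°, groundspeed 152.7 kt
Leg 2: desired track 329.9°; wind correction +10.5° → command heading 340.4°, groundspeed 147.6 kt
Leg 3: desired track 54.8°; wind correction +24.2° → command heading 79.0°, groundspeed 82.0 kt
Leg 4: desired track 322.4°; wind correction +7.4° → command heading 329.8°, groundspeed 150.7 kt
Leg 5: desired track 269.6°; wind correction -14.6° → command heading 255.0°, groundspeed 141.6 kt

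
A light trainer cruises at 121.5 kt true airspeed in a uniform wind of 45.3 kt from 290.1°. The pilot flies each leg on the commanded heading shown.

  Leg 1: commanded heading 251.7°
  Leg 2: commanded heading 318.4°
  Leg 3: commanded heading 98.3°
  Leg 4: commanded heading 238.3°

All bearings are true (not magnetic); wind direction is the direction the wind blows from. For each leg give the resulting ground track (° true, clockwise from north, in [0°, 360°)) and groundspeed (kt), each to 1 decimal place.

Leg 1: track=233.6°, groundspeed=90.5 kt
Leg 2: track=333.1°, groundspeed=84.4 kt
Leg 3: track=101.5°, groundspeed=166.1 kt
Leg 4: track=217.5°, groundspeed=100.0 kt

Leg 1: heading 251.7°; drift -18.1° → track 233.6°, groundspeed 90.5 kt
Leg 2: heading 318.4°; drift +14.7° → track 333.1°, groundspeed 84.4 kt
Leg 3: heading 98.3°; drift +3.2° → track 101.5°, groundspeed 166.1 kt
Leg 4: heading 238.3°; drift -20.8° → track 217.5°, groundspeed 100.0 kt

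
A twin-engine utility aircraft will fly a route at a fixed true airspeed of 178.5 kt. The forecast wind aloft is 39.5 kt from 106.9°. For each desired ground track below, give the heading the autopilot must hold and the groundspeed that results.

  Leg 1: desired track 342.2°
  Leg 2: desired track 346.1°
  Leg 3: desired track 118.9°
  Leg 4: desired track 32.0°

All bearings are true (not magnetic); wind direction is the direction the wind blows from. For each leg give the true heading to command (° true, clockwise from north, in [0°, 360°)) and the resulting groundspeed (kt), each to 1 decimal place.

Leg 1: heading=352.7°, groundspeed=198.0 kt
Leg 2: heading=357.1°, groundspeed=195.5 kt
Leg 3: heading=116.3°, groundspeed=139.7 kt
Leg 4: heading=44.3°, groundspeed=164.1 kt

Leg 1: desired track 342.2°; wind correction +10.5° → command heading 352.7°, groundspeed 198.0 kt
Leg 2: desired track 346.1°; wind correction +11.0° → command heading 357.1°, groundspeed 195.5 kt
Leg 3: desired track 118.9°; wind correction -2.6° → command heading 116.3°, groundspeed 139.7 kt
Leg 4: desired track 32.0°; wind correction +12.3° → command heading 44.3°, groundspeed 164.1 kt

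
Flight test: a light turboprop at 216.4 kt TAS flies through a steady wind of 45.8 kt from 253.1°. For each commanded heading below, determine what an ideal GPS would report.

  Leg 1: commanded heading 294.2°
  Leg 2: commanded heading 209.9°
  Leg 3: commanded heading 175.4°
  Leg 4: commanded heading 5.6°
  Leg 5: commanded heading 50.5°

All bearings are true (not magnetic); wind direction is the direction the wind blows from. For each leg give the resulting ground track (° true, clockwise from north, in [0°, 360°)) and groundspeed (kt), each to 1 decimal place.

Leg 1: heading 294.2°; drift +9.4° → track 303.6°, groundspeed 184.4 kt
Leg 2: heading 209.9°; drift -9.7° → track 200.2°, groundspeed 185.7 kt
Leg 3: heading 175.4°; drift -12.2° → track 163.2°, groundspeed 211.4 kt
Leg 4: heading 5.6°; drift +10.3° → track 15.9°, groundspeed 237.7 kt
Leg 5: heading 50.5°; drift +3.9° → track 54.4°, groundspeed 259.3 kt

Leg 1: track=303.6°, groundspeed=184.4 kt
Leg 2: track=200.2°, groundspeed=185.7 kt
Leg 3: track=163.2°, groundspeed=211.4 kt
Leg 4: track=15.9°, groundspeed=237.7 kt
Leg 5: track=54.4°, groundspeed=259.3 kt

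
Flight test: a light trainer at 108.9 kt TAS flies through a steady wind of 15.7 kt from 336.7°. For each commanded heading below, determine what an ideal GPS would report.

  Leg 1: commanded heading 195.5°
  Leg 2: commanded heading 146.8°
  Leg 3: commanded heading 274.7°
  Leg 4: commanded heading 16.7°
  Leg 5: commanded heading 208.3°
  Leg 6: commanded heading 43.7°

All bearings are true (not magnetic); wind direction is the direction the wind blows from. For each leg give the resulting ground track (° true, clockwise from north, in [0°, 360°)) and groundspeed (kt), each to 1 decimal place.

Leg 1: track=190.9°, groundspeed=121.5 kt
Leg 2: track=148.0°, groundspeed=124.4 kt
Leg 3: track=266.9°, groundspeed=102.5 kt
Leg 4: track=22.6°, groundspeed=97.4 kt
Leg 5: track=202.4°, groundspeed=119.3 kt
Leg 6: track=51.7°, groundspeed=103.8 kt

Leg 1: heading 195.5°; drift -4.6° → track 190.9°, groundspeed 121.5 kt
Leg 2: heading 146.8°; drift +1.2° → track 148.0°, groundspeed 124.4 kt
Leg 3: heading 274.7°; drift -7.8° → track 266.9°, groundspeed 102.5 kt
Leg 4: heading 16.7°; drift +5.9° → track 22.6°, groundspeed 97.4 kt
Leg 5: heading 208.3°; drift -5.9° → track 202.4°, groundspeed 119.3 kt
Leg 6: heading 43.7°; drift +8.0° → track 51.7°, groundspeed 103.8 kt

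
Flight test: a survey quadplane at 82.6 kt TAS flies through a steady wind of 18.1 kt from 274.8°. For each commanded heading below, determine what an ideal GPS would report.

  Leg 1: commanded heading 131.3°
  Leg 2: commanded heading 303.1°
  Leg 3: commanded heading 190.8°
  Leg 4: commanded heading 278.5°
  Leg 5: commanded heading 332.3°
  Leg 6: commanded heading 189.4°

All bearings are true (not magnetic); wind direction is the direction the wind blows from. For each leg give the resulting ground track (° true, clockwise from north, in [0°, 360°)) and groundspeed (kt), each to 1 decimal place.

Leg 1: track=125.0°, groundspeed=97.7 kt
Leg 2: track=310.4°, groundspeed=67.2 kt
Leg 3: track=178.2°, groundspeed=82.7 kt
Leg 4: track=279.5°, groundspeed=64.5 kt
Leg 5: track=344.1°, groundspeed=74.5 kt
Leg 6: track=176.9°, groundspeed=83.1 kt

Leg 1: heading 131.3°; drift -6.3° → track 125.0°, groundspeed 97.7 kt
Leg 2: heading 303.1°; drift +7.3° → track 310.4°, groundspeed 67.2 kt
Leg 3: heading 190.8°; drift -12.6° → track 178.2°, groundspeed 82.7 kt
Leg 4: heading 278.5°; drift +1.0° → track 279.5°, groundspeed 64.5 kt
Leg 5: heading 332.3°; drift +11.8° → track 344.1°, groundspeed 74.5 kt
Leg 6: heading 189.4°; drift -12.5° → track 176.9°, groundspeed 83.1 kt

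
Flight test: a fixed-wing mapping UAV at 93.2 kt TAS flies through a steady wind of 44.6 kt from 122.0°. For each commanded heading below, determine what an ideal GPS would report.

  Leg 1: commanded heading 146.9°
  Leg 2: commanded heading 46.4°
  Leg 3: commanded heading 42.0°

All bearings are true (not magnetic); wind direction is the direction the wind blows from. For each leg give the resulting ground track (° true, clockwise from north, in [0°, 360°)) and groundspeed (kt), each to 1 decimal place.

Leg 1: track=166.5°, groundspeed=56.0 kt
Leg 2: track=18.7°, groundspeed=92.8 kt
Leg 3: track=14.8°, groundspeed=96.1 kt

Leg 1: heading 146.9°; drift +19.6° → track 166.5°, groundspeed 56.0 kt
Leg 2: heading 46.4°; drift -27.7° → track 18.7°, groundspeed 92.8 kt
Leg 3: heading 42.0°; drift -27.2° → track 14.8°, groundspeed 96.1 kt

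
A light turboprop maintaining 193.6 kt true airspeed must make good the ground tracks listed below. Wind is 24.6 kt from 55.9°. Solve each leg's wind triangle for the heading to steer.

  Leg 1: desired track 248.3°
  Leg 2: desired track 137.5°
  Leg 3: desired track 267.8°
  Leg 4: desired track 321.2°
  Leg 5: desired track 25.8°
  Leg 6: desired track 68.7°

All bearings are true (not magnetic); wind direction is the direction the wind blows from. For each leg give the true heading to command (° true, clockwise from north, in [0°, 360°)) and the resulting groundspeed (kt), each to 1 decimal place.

Leg 1: desired track 248.3°; wind correction +1.6° → command heading 249.9°, groundspeed 217.6 kt
Leg 2: desired track 137.5°; wind correction -7.2° → command heading 130.3°, groundspeed 188.5 kt
Leg 3: desired track 267.8°; wind correction +3.9° → command heading 271.7°, groundspeed 214.0 kt
Leg 4: desired track 321.2°; wind correction +7.3° → command heading 328.5°, groundspeed 194.1 kt
Leg 5: desired track 25.8°; wind correction +3.7° → command heading 29.5°, groundspeed 171.9 kt
Leg 6: desired track 68.7°; wind correction -1.6° → command heading 67.1°, groundspeed 169.5 kt

Leg 1: heading=249.9°, groundspeed=217.6 kt
Leg 2: heading=130.3°, groundspeed=188.5 kt
Leg 3: heading=271.7°, groundspeed=214.0 kt
Leg 4: heading=328.5°, groundspeed=194.1 kt
Leg 5: heading=29.5°, groundspeed=171.9 kt
Leg 6: heading=67.1°, groundspeed=169.5 kt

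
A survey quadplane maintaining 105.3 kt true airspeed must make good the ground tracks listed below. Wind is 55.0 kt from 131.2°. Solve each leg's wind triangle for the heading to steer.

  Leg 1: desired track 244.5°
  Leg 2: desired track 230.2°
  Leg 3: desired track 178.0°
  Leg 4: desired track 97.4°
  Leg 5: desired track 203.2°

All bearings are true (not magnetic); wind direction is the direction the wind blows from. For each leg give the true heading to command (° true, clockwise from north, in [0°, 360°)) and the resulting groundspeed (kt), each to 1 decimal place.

Leg 1: heading=215.8°, groundspeed=114.1 kt
Leg 2: heading=199.1°, groundspeed=98.8 kt
Leg 3: heading=155.6°, groundspeed=59.7 kt
Leg 4: heading=114.3°, groundspeed=55.1 kt
Leg 5: heading=173.4°, groundspeed=74.4 kt

Leg 1: desired track 244.5°; wind correction -28.7° → command heading 215.8°, groundspeed 114.1 kt
Leg 2: desired track 230.2°; wind correction -31.1° → command heading 199.1°, groundspeed 98.8 kt
Leg 3: desired track 178.0°; wind correction -22.4° → command heading 155.6°, groundspeed 59.7 kt
Leg 4: desired track 97.4°; wind correction +16.9° → command heading 114.3°, groundspeed 55.1 kt
Leg 5: desired track 203.2°; wind correction -29.8° → command heading 173.4°, groundspeed 74.4 kt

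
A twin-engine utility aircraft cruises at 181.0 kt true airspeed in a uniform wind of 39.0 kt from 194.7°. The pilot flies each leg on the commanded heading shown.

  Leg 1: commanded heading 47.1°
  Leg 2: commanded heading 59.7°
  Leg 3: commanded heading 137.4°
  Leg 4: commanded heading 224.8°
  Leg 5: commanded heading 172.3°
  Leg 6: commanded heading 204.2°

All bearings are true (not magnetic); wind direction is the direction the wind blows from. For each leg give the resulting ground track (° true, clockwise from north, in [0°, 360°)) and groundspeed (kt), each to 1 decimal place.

Leg 1: track=41.5°, groundspeed=214.9 kt
Leg 2: track=52.2°, groundspeed=210.4 kt
Leg 3: track=125.8°, groundspeed=163.3 kt
Leg 4: track=232.4°, groundspeed=148.6 kt
Leg 5: track=166.4°, groundspeed=145.7 kt
Leg 6: track=206.8°, groundspeed=142.7 kt

Leg 1: heading 47.1°; drift -5.6° → track 41.5°, groundspeed 214.9 kt
Leg 2: heading 59.7°; drift -7.5° → track 52.2°, groundspeed 210.4 kt
Leg 3: heading 137.4°; drift -11.6° → track 125.8°, groundspeed 163.3 kt
Leg 4: heading 224.8°; drift +7.6° → track 232.4°, groundspeed 148.6 kt
Leg 5: heading 172.3°; drift -5.9° → track 166.4°, groundspeed 145.7 kt
Leg 6: heading 204.2°; drift +2.6° → track 206.8°, groundspeed 142.7 kt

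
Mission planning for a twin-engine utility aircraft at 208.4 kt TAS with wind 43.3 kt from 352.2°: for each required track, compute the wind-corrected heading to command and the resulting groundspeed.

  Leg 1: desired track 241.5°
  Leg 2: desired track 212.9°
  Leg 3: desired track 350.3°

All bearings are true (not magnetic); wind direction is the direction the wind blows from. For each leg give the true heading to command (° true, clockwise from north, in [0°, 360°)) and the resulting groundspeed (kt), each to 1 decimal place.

Leg 1: heading=252.7°, groundspeed=219.7 kt
Leg 2: heading=220.7°, groundspeed=239.3 kt
Leg 3: heading=350.7°, groundspeed=165.1 kt

Leg 1: desired track 241.5°; wind correction +11.2° → command heading 252.7°, groundspeed 219.7 kt
Leg 2: desired track 212.9°; wind correction +7.8° → command heading 220.7°, groundspeed 239.3 kt
Leg 3: desired track 350.3°; wind correction +0.4° → command heading 350.7°, groundspeed 165.1 kt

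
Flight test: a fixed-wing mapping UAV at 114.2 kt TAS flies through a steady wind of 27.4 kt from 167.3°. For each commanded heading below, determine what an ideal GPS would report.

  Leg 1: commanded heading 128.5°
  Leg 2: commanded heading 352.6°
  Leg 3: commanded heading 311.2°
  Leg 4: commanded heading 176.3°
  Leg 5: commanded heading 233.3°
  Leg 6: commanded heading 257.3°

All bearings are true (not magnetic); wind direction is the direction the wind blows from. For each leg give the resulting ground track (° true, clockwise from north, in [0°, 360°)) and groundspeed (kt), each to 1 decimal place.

Leg 1: track=118.0°, groundspeed=94.4 kt
Leg 2: track=351.6°, groundspeed=141.5 kt
Leg 3: track=318.0°, groundspeed=137.3 kt
Leg 4: track=179.1°, groundspeed=87.2 kt
Leg 5: track=247.0°, groundspeed=106.1 kt
Leg 6: track=270.8°, groundspeed=117.4 kt

Leg 1: heading 128.5°; drift -10.5° → track 118.0°, groundspeed 94.4 kt
Leg 2: heading 352.6°; drift -1.0° → track 351.6°, groundspeed 141.5 kt
Leg 3: heading 311.2°; drift +6.8° → track 318.0°, groundspeed 137.3 kt
Leg 4: heading 176.3°; drift +2.8° → track 179.1°, groundspeed 87.2 kt
Leg 5: heading 233.3°; drift +13.7° → track 247.0°, groundspeed 106.1 kt
Leg 6: heading 257.3°; drift +13.5° → track 270.8°, groundspeed 117.4 kt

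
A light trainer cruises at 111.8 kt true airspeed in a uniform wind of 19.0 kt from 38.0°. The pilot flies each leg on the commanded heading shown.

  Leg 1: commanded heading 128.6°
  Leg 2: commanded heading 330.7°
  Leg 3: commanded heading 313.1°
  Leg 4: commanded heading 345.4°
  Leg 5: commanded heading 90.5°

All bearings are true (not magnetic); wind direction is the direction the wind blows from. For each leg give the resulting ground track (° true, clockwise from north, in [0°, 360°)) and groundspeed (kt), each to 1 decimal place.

Leg 1: track=138.2°, groundspeed=113.6 kt
Leg 2: track=321.2°, groundspeed=105.9 kt
Leg 3: track=303.3°, groundspeed=111.7 kt
Leg 4: track=336.8°, groundspeed=101.4 kt
Leg 5: track=99.1°, groundspeed=101.4 kt

Leg 1: heading 128.6°; drift +9.6° → track 138.2°, groundspeed 113.6 kt
Leg 2: heading 330.7°; drift -9.5° → track 321.2°, groundspeed 105.9 kt
Leg 3: heading 313.1°; drift -9.8° → track 303.3°, groundspeed 111.7 kt
Leg 4: heading 345.4°; drift -8.6° → track 336.8°, groundspeed 101.4 kt
Leg 5: heading 90.5°; drift +8.6° → track 99.1°, groundspeed 101.4 kt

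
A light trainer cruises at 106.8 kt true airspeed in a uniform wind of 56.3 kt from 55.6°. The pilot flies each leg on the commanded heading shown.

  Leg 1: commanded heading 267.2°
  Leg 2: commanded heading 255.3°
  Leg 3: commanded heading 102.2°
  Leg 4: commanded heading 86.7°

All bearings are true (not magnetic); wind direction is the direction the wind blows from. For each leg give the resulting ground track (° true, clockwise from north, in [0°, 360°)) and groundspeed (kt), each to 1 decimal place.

Leg 1: track=256.4°, groundspeed=157.5 kt
Leg 2: track=248.5°, groundspeed=160.9 kt
Leg 3: track=133.2°, groundspeed=79.5 kt
Leg 4: track=113.1°, groundspeed=65.4 kt

Leg 1: heading 267.2°; drift -10.8° → track 256.4°, groundspeed 157.5 kt
Leg 2: heading 255.3°; drift -6.8° → track 248.5°, groundspeed 160.9 kt
Leg 3: heading 102.2°; drift +31.0° → track 133.2°, groundspeed 79.5 kt
Leg 4: heading 86.7°; drift +26.4° → track 113.1°, groundspeed 65.4 kt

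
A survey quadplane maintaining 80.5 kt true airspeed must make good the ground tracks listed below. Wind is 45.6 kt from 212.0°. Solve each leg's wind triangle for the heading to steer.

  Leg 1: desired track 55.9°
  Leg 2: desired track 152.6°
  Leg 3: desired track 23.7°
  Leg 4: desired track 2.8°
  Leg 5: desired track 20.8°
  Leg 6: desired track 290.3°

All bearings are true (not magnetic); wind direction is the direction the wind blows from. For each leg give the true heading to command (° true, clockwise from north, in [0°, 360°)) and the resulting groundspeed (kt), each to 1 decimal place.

Leg 1: heading=69.2°, groundspeed=120.0 kt
Leg 2: heading=181.8°, groundspeed=47.1 kt
Leg 3: heading=19.0°, groundspeed=125.4 kt
Leg 4: heading=346.8°, groundspeed=117.2 kt
Leg 5: heading=14.5°, groundspeed=124.7 kt
Leg 6: heading=256.6°, groundspeed=57.7 kt

Leg 1: desired track 55.9°; wind correction +13.3° → command heading 69.2°, groundspeed 120.0 kt
Leg 2: desired track 152.6°; wind correction +29.2° → command heading 181.8°, groundspeed 47.1 kt
Leg 3: desired track 23.7°; wind correction -4.7° → command heading 19.0°, groundspeed 125.4 kt
Leg 4: desired track 2.8°; wind correction -16.0° → command heading 346.8°, groundspeed 117.2 kt
Leg 5: desired track 20.8°; wind correction -6.3° → command heading 14.5°, groundspeed 124.7 kt
Leg 6: desired track 290.3°; wind correction -33.7° → command heading 256.6°, groundspeed 57.7 kt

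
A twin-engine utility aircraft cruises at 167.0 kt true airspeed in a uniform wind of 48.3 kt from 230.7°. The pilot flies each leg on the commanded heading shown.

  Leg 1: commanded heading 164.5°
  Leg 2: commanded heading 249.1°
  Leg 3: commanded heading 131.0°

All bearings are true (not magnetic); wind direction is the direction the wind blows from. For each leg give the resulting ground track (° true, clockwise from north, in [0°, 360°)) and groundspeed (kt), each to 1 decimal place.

Leg 1: track=147.8°, groundspeed=154.0 kt
Leg 2: track=256.3°, groundspeed=122.1 kt
Leg 3: track=115.8°, groundspeed=181.5 kt

Leg 1: heading 164.5°; drift -16.7° → track 147.8°, groundspeed 154.0 kt
Leg 2: heading 249.1°; drift +7.2° → track 256.3°, groundspeed 122.1 kt
Leg 3: heading 131.0°; drift -15.2° → track 115.8°, groundspeed 181.5 kt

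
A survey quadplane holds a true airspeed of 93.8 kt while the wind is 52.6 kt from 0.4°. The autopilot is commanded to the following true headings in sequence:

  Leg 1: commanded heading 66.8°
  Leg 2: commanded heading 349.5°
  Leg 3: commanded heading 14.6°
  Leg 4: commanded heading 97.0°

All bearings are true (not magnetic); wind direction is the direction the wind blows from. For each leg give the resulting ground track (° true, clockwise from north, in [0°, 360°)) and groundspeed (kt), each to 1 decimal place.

Leg 1: heading 66.8°; drift +33.5° → track 100.3°, groundspeed 87.3 kt
Leg 2: heading 349.5°; drift -13.3° → track 336.2°, groundspeed 43.3 kt
Leg 3: heading 14.6°; drift +16.8° → track 31.4°, groundspeed 44.7 kt
Leg 4: heading 97.0°; drift +27.6° → track 124.6°, groundspeed 112.7 kt

Leg 1: track=100.3°, groundspeed=87.3 kt
Leg 2: track=336.2°, groundspeed=43.3 kt
Leg 3: track=31.4°, groundspeed=44.7 kt
Leg 4: track=124.6°, groundspeed=112.7 kt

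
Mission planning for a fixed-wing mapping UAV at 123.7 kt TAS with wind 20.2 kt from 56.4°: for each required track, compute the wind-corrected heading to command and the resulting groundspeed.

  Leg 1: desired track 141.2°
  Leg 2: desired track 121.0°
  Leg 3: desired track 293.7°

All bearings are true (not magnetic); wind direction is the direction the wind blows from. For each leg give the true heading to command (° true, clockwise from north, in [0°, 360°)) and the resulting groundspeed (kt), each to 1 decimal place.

Leg 1: desired track 141.2°; wind correction -9.4° → command heading 131.8°, groundspeed 120.2 kt
Leg 2: desired track 121.0°; wind correction -8.5° → command heading 112.5°, groundspeed 113.7 kt
Leg 3: desired track 293.7°; wind correction +7.9° → command heading 301.6°, groundspeed 133.4 kt

Leg 1: heading=131.8°, groundspeed=120.2 kt
Leg 2: heading=112.5°, groundspeed=113.7 kt
Leg 3: heading=301.6°, groundspeed=133.4 kt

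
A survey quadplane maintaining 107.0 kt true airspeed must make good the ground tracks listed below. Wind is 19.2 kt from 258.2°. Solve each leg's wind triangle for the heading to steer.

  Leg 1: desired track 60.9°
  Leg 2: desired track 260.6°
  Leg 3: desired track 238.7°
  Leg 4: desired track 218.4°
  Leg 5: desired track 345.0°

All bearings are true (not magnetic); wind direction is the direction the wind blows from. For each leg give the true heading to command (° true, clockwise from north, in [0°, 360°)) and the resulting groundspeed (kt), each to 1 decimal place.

Leg 1: desired track 60.9°; wind correction -3.1° → command heading 57.8°, groundspeed 125.2 kt
Leg 2: desired track 260.6°; wind correction -0.4° → command heading 260.2°, groundspeed 87.8 kt
Leg 3: desired track 238.7°; wind correction +3.4° → command heading 242.1°, groundspeed 88.7 kt
Leg 4: desired track 218.4°; wind correction +6.6° → command heading 225.0°, groundspeed 91.5 kt
Leg 5: desired track 345.0°; wind correction -10.3° → command heading 334.7°, groundspeed 104.2 kt

Leg 1: heading=57.8°, groundspeed=125.2 kt
Leg 2: heading=260.2°, groundspeed=87.8 kt
Leg 3: heading=242.1°, groundspeed=88.7 kt
Leg 4: heading=225.0°, groundspeed=91.5 kt
Leg 5: heading=334.7°, groundspeed=104.2 kt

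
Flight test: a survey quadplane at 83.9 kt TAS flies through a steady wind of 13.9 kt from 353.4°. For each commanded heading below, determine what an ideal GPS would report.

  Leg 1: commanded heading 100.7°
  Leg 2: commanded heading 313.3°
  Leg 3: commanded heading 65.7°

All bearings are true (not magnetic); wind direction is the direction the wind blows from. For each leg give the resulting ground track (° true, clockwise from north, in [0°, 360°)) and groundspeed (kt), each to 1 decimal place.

Leg 1: track=109.3°, groundspeed=89.0 kt
Leg 2: track=306.3°, groundspeed=73.8 kt
Leg 3: track=75.1°, groundspeed=80.8 kt

Leg 1: heading 100.7°; drift +8.6° → track 109.3°, groundspeed 89.0 kt
Leg 2: heading 313.3°; drift -7.0° → track 306.3°, groundspeed 73.8 kt
Leg 3: heading 65.7°; drift +9.4° → track 75.1°, groundspeed 80.8 kt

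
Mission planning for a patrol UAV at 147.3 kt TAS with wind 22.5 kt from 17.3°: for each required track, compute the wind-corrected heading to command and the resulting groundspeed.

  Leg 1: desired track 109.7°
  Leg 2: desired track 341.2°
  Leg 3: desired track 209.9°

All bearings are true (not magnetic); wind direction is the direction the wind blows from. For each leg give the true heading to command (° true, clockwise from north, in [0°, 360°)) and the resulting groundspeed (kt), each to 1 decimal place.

Leg 1: desired track 109.7°; wind correction -8.8° → command heading 100.9°, groundspeed 146.5 kt
Leg 2: desired track 341.2°; wind correction +5.2° → command heading 346.4°, groundspeed 128.5 kt
Leg 3: desired track 209.9°; wind correction +1.9° → command heading 211.8°, groundspeed 169.2 kt

Leg 1: heading=100.9°, groundspeed=146.5 kt
Leg 2: heading=346.4°, groundspeed=128.5 kt
Leg 3: heading=211.8°, groundspeed=169.2 kt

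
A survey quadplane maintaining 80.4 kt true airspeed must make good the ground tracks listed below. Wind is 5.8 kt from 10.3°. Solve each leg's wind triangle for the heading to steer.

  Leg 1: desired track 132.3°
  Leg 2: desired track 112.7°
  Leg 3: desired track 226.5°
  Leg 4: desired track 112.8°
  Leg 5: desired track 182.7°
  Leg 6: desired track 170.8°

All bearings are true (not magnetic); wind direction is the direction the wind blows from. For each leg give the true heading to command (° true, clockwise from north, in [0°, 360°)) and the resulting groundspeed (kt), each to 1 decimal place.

Leg 1: heading=128.8°, groundspeed=83.3 kt
Leg 2: heading=108.7°, groundspeed=81.4 kt
Leg 3: heading=228.9°, groundspeed=85.0 kt
Leg 4: heading=108.8°, groundspeed=81.5 kt
Leg 5: heading=182.2°, groundspeed=86.1 kt
Leg 6: heading=169.4°, groundspeed=85.8 kt

Leg 1: desired track 132.3°; wind correction -3.5° → command heading 128.8°, groundspeed 83.3 kt
Leg 2: desired track 112.7°; wind correction -4.0° → command heading 108.7°, groundspeed 81.4 kt
Leg 3: desired track 226.5°; wind correction +2.4° → command heading 228.9°, groundspeed 85.0 kt
Leg 4: desired track 112.8°; wind correction -4.0° → command heading 108.8°, groundspeed 81.5 kt
Leg 5: desired track 182.7°; wind correction -0.5° → command heading 182.2°, groundspeed 86.1 kt
Leg 6: desired track 170.8°; wind correction -1.4° → command heading 169.4°, groundspeed 85.8 kt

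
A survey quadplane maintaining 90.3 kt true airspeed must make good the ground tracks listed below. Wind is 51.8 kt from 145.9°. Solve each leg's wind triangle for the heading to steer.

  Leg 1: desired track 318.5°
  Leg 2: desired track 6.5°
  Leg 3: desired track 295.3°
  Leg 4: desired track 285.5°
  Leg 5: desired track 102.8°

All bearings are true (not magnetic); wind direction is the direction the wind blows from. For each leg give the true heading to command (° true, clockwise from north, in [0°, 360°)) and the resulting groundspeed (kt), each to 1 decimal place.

Leg 1: heading=314.3°, groundspeed=141.4 kt
Leg 2: heading=28.4°, groundspeed=123.1 kt
Leg 3: heading=278.3°, groundspeed=131.0 kt
Leg 4: heading=263.7°, groundspeed=123.3 kt
Leg 5: heading=125.9°, groundspeed=45.3 kt

Leg 1: desired track 318.5°; wind correction -4.2° → command heading 314.3°, groundspeed 141.4 kt
Leg 2: desired track 6.5°; wind correction +21.9° → command heading 28.4°, groundspeed 123.1 kt
Leg 3: desired track 295.3°; wind correction -17.0° → command heading 278.3°, groundspeed 131.0 kt
Leg 4: desired track 285.5°; wind correction -21.8° → command heading 263.7°, groundspeed 123.3 kt
Leg 5: desired track 102.8°; wind correction +23.1° → command heading 125.9°, groundspeed 45.3 kt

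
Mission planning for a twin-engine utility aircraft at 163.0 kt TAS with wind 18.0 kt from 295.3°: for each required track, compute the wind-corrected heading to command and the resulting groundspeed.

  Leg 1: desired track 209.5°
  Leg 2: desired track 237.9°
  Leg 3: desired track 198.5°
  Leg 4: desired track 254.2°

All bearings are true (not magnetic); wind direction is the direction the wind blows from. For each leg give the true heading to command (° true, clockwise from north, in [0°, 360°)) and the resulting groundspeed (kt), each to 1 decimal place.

Leg 1: desired track 209.5°; wind correction +6.3° → command heading 215.8°, groundspeed 160.7 kt
Leg 2: desired track 237.9°; wind correction +5.3° → command heading 243.2°, groundspeed 152.6 kt
Leg 3: desired track 198.5°; wind correction +6.3° → command heading 204.8°, groundspeed 164.1 kt
Leg 4: desired track 254.2°; wind correction +4.2° → command heading 258.4°, groundspeed 149.0 kt

Leg 1: heading=215.8°, groundspeed=160.7 kt
Leg 2: heading=243.2°, groundspeed=152.6 kt
Leg 3: heading=204.8°, groundspeed=164.1 kt
Leg 4: heading=258.4°, groundspeed=149.0 kt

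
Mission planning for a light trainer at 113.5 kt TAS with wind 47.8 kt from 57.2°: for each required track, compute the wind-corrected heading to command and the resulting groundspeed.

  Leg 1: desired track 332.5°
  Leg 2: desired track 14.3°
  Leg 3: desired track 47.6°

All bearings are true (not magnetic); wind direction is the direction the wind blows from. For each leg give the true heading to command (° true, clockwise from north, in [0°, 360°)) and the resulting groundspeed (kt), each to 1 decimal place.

Leg 1: desired track 332.5°; wind correction +24.8° → command heading 357.3°, groundspeed 98.6 kt
Leg 2: desired track 14.3°; wind correction +16.7° → command heading 31.0°, groundspeed 73.7 kt
Leg 3: desired track 47.6°; wind correction +4.0° → command heading 51.6°, groundspeed 66.1 kt

Leg 1: heading=357.3°, groundspeed=98.6 kt
Leg 2: heading=31.0°, groundspeed=73.7 kt
Leg 3: heading=51.6°, groundspeed=66.1 kt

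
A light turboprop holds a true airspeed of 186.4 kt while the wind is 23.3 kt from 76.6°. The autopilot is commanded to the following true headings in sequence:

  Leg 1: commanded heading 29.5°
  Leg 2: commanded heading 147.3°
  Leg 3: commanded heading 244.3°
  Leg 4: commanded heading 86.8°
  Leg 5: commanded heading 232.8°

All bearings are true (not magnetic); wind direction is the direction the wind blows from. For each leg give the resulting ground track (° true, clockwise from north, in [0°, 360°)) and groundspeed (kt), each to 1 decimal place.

Leg 1: track=23.8°, groundspeed=171.4 kt
Leg 2: track=154.3°, groundspeed=180.0 kt
Leg 3: track=245.7°, groundspeed=209.2 kt
Leg 4: track=88.2°, groundspeed=163.5 kt
Leg 5: track=235.4°, groundspeed=207.9 kt

Leg 1: heading 29.5°; drift -5.7° → track 23.8°, groundspeed 171.4 kt
Leg 2: heading 147.3°; drift +7.0° → track 154.3°, groundspeed 180.0 kt
Leg 3: heading 244.3°; drift +1.4° → track 245.7°, groundspeed 209.2 kt
Leg 4: heading 86.8°; drift +1.4° → track 88.2°, groundspeed 163.5 kt
Leg 5: heading 232.8°; drift +2.6° → track 235.4°, groundspeed 207.9 kt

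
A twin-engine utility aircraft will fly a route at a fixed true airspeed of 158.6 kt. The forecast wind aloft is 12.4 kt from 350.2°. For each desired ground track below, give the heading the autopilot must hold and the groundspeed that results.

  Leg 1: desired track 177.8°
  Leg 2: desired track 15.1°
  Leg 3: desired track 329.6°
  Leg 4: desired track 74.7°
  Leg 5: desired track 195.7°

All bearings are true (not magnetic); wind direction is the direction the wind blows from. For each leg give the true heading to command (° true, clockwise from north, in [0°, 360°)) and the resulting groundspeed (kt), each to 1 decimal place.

Leg 1: heading=178.4°, groundspeed=170.9 kt
Leg 2: heading=13.2°, groundspeed=147.3 kt
Leg 3: heading=331.2°, groundspeed=146.9 kt
Leg 4: heading=70.2°, groundspeed=156.9 kt
Leg 5: heading=197.6°, groundspeed=169.7 kt

Leg 1: desired track 177.8°; wind correction +0.6° → command heading 178.4°, groundspeed 170.9 kt
Leg 2: desired track 15.1°; wind correction -1.9° → command heading 13.2°, groundspeed 147.3 kt
Leg 3: desired track 329.6°; wind correction +1.6° → command heading 331.2°, groundspeed 146.9 kt
Leg 4: desired track 74.7°; wind correction -4.5° → command heading 70.2°, groundspeed 156.9 kt
Leg 5: desired track 195.7°; wind correction +1.9° → command heading 197.6°, groundspeed 169.7 kt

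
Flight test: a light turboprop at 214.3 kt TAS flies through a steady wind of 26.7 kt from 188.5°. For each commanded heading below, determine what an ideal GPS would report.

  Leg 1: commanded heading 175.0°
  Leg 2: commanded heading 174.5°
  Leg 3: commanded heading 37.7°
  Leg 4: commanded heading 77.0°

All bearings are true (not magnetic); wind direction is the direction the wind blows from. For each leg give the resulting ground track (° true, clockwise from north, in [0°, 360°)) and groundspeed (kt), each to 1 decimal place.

Leg 1: heading 175.0°; drift -1.9° → track 173.1°, groundspeed 188.4 kt
Leg 2: heading 174.5°; drift -2.0° → track 172.5°, groundspeed 188.5 kt
Leg 3: heading 37.7°; drift -3.1° → track 34.6°, groundspeed 238.0 kt
Leg 4: heading 77.0°; drift -6.3° → track 70.7°, groundspeed 225.5 kt

Leg 1: track=173.1°, groundspeed=188.4 kt
Leg 2: track=172.5°, groundspeed=188.5 kt
Leg 3: track=34.6°, groundspeed=238.0 kt
Leg 4: track=70.7°, groundspeed=225.5 kt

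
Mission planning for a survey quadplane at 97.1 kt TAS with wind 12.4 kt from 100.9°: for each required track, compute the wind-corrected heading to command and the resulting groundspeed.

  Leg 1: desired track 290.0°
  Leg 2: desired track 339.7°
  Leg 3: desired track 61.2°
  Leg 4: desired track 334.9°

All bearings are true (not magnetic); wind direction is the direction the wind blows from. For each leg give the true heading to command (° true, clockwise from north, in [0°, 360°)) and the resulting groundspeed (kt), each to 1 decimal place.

Leg 1: heading=291.2°, groundspeed=109.3 kt
Leg 2: heading=346.0°, groundspeed=102.9 kt
Leg 3: heading=65.9°, groundspeed=87.2 kt
Leg 4: heading=340.8°, groundspeed=103.9 kt

Leg 1: desired track 290.0°; wind correction +1.2° → command heading 291.2°, groundspeed 109.3 kt
Leg 2: desired track 339.7°; wind correction +6.3° → command heading 346.0°, groundspeed 102.9 kt
Leg 3: desired track 61.2°; wind correction +4.7° → command heading 65.9°, groundspeed 87.2 kt
Leg 4: desired track 334.9°; wind correction +5.9° → command heading 340.8°, groundspeed 103.9 kt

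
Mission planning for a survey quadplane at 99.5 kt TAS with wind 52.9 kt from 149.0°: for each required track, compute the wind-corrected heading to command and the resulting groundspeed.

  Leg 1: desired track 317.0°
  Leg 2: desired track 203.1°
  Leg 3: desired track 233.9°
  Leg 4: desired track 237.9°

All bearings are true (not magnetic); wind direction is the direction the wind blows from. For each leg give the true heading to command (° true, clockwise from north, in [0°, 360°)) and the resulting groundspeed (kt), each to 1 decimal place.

Leg 1: desired track 317.0°; wind correction -6.3° → command heading 310.7°, groundspeed 150.6 kt
Leg 2: desired track 203.1°; wind correction -25.5° → command heading 177.6°, groundspeed 58.8 kt
Leg 3: desired track 233.9°; wind correction -32.0° → command heading 201.9°, groundspeed 79.7 kt
Leg 4: desired track 237.9°; wind correction -32.1° → command heading 205.8°, groundspeed 83.3 kt

Leg 1: heading=310.7°, groundspeed=150.6 kt
Leg 2: heading=177.6°, groundspeed=58.8 kt
Leg 3: heading=201.9°, groundspeed=79.7 kt
Leg 4: heading=205.8°, groundspeed=83.3 kt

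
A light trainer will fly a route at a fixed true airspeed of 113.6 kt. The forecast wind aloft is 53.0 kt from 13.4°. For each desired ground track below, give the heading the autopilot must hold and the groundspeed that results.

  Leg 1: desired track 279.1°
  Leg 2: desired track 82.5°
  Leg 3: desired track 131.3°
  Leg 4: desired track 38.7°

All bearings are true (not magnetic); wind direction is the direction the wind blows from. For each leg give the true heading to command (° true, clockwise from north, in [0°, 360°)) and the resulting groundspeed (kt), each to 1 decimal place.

Leg 1: heading=306.8°, groundspeed=104.5 kt
Leg 2: heading=56.7°, groundspeed=83.3 kt
Leg 3: heading=106.9°, groundspeed=128.3 kt
Leg 4: heading=27.2°, groundspeed=63.4 kt

Leg 1: desired track 279.1°; wind correction +27.7° → command heading 306.8°, groundspeed 104.5 kt
Leg 2: desired track 82.5°; wind correction -25.8° → command heading 56.7°, groundspeed 83.3 kt
Leg 3: desired track 131.3°; wind correction -24.4° → command heading 106.9°, groundspeed 128.3 kt
Leg 4: desired track 38.7°; wind correction -11.5° → command heading 27.2°, groundspeed 63.4 kt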